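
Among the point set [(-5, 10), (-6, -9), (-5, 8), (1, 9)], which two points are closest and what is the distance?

Computing all pairwise distances among 4 points:

d((-5, 10), (-6, -9)) = 19.0263
d((-5, 10), (-5, 8)) = 2.0 <-- minimum
d((-5, 10), (1, 9)) = 6.0828
d((-6, -9), (-5, 8)) = 17.0294
d((-6, -9), (1, 9)) = 19.3132
d((-5, 8), (1, 9)) = 6.0828

Closest pair: (-5, 10) and (-5, 8) with distance 2.0

The closest pair is (-5, 10) and (-5, 8) with Euclidean distance 2.0. For 4 points, brute-force pairwise comparison is shown above. For large n, the divide-and-conquer algorithm (sort by x, recurse on halves, check the dividing strip) achieves O(n log n).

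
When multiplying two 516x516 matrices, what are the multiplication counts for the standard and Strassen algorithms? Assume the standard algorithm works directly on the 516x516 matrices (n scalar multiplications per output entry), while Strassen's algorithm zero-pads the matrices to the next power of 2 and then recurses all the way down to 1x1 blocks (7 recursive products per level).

Matrix multiplication for 516x516 matrices:

Strassen's algorithm requires power-of-2 dimensions. Pad 516x516 to 1024x1024 (next power of 2).

Standard algorithm: 516^3 = 137388096 multiplications
Strassen's algorithm: 7^(log2(1024)) = 7^10 = 282475249 multiplications
Difference: 137388096 - 282475249 = -145087153 (Strassen uses MORE here due to padding overhead — for small or just-over-power-of-2 n, padding can outweigh the per-level savings)

Standard: 137388096 multiplications (516^3). Strassen: 282475249 multiplications (7^10, after padding to 1024x1024). Strassen reduces 8 recursive multiplications to 7 at each level.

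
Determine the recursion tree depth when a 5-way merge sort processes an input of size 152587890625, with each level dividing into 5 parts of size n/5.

For divide and conquer with division factor 5:

Problem sizes at each level:
Level 0: 152587890625
Level 1: 30517578125
Level 2: 6103515625
Level 3: 1220703125
Level 4: 244140625
Level 5: 48828125
Level 6: 9765625
Level 7: 1953125
Level 8: 390625
Level 9: 78125
Level 10: 15625
Level 11: 3125
Level 12: 625
Level 13: 125
Level 14: 25
Level 15: 5
Level 16: 1

The root is level 0 and the size-1 base case is level 16 (the tree spans levels 0 through 16, i.e. 17 levels counting the root), so the depth is the number of divisions: log_5(152587890625) = 16

The recursion tree depth is log_5(152587890625) = 16. At each level, the problem size is divided by 5, so it takes 16 divisions to reduce to a base case of size 1. The algorithm makes 5 recursive calls at each level.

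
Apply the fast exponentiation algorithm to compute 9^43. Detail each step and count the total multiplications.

Computing 9^43 by squaring (build up from 9^1; each line after the first costs one multiplication):

9^1 = 9
9^2 = (9^1)^2 = 9^2 = 81
9^4 = (9^2)^2 = 81^2 = 6561
9^5 = 9 * 9^4 = 9 * 6561 = 59049
9^10 = (9^5)^2 = 59049^2 = 3486784401
9^20 = (9^10)^2 = 3486784401^2 = 12157665459056928801
9^21 = 9 * 9^20 = 9 * 12157665459056928801 = 109418989131512359209
9^42 = (9^21)^2 = 109418989131512359209^2 = 11972515182562019788602740026717047105681
9^43 = 9 * 9^42 = 9 * 11972515182562019788602740026717047105681 = 107752636643058178097424660240453423951129

Result: 107752636643058178097424660240453423951129
Multiplications needed: 8 (8 lines after 9^1)

9^43 = 107752636643058178097424660240453423951129. Using exponentiation by squaring, this requires 8 multiplications. The key idea: if the exponent is even, square the half-power; if odd, multiply by the base once.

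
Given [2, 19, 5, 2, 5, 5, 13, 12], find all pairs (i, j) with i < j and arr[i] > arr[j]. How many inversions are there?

Finding inversions in [2, 19, 5, 2, 5, 5, 13, 12]:

(1, 2): arr[1]=19 > arr[2]=5
(1, 3): arr[1]=19 > arr[3]=2
(1, 4): arr[1]=19 > arr[4]=5
(1, 5): arr[1]=19 > arr[5]=5
(1, 6): arr[1]=19 > arr[6]=13
(1, 7): arr[1]=19 > arr[7]=12
(2, 3): arr[2]=5 > arr[3]=2
(6, 7): arr[6]=13 > arr[7]=12

Total inversions: 8

The array has 8 inversion(s): (1,2), (1,3), (1,4), (1,5), (1,6), (1,7), (2,3), (6,7). Each pair (i,j) satisfies i < j and arr[i] > arr[j].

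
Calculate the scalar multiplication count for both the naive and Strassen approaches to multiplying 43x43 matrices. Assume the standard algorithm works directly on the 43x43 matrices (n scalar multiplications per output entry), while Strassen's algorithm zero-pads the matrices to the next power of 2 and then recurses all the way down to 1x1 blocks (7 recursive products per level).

Matrix multiplication for 43x43 matrices:

Strassen's algorithm requires power-of-2 dimensions. Pad 43x43 to 64x64 (next power of 2).

Standard algorithm: 43^3 = 79507 multiplications
Strassen's algorithm: 7^(log2(64)) = 7^6 = 117649 multiplications
Difference: 79507 - 117649 = -38142 (Strassen uses MORE here due to padding overhead — for small or just-over-power-of-2 n, padding can outweigh the per-level savings)

Standard: 79507 multiplications (43^3). Strassen: 117649 multiplications (7^6, after padding to 64x64). Strassen reduces 8 recursive multiplications to 7 at each level.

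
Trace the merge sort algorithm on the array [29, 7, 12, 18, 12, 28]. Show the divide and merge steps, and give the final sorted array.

Merge sort trace:

Split: [29, 7, 12, 18, 12, 28] -> [29, 7, 12] and [18, 12, 28]
  Split: [29, 7, 12] -> [29] and [7, 12]
    Split: [7, 12] -> [7] and [12]
    Merge: [7] + [12] -> [7, 12]
  Merge: [29] + [7, 12] -> [7, 12, 29]
  Split: [18, 12, 28] -> [18] and [12, 28]
    Split: [12, 28] -> [12] and [28]
    Merge: [12] + [28] -> [12, 28]
  Merge: [18] + [12, 28] -> [12, 18, 28]
Merge: [7, 12, 29] + [12, 18, 28] -> [7, 12, 12, 18, 28, 29]

Final sorted array: [7, 12, 12, 18, 28, 29]

The merge sort proceeds by recursively splitting the array and merging sorted halves.
After all merges, the sorted array is [7, 12, 12, 18, 28, 29].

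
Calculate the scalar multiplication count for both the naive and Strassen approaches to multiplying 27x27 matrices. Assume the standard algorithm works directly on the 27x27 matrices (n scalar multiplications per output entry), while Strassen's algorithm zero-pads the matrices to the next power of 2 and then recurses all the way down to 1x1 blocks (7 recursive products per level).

Matrix multiplication for 27x27 matrices:

Strassen's algorithm requires power-of-2 dimensions. Pad 27x27 to 32x32 (next power of 2).

Standard algorithm: 27^3 = 19683 multiplications
Strassen's algorithm: 7^(log2(32)) = 7^5 = 16807 multiplications
Savings: 19683 - 16807 = 2876 multiplications

Standard: 19683 multiplications (27^3). Strassen: 16807 multiplications (7^5, after padding to 32x32). Strassen reduces 8 recursive multiplications to 7 at each level.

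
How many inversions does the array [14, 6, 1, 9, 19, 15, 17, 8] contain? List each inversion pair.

Finding inversions in [14, 6, 1, 9, 19, 15, 17, 8]:

(0, 1): arr[0]=14 > arr[1]=6
(0, 2): arr[0]=14 > arr[2]=1
(0, 3): arr[0]=14 > arr[3]=9
(0, 7): arr[0]=14 > arr[7]=8
(1, 2): arr[1]=6 > arr[2]=1
(3, 7): arr[3]=9 > arr[7]=8
(4, 5): arr[4]=19 > arr[5]=15
(4, 6): arr[4]=19 > arr[6]=17
(4, 7): arr[4]=19 > arr[7]=8
(5, 7): arr[5]=15 > arr[7]=8
(6, 7): arr[6]=17 > arr[7]=8

Total inversions: 11

The array has 11 inversion(s): (0,1), (0,2), (0,3), (0,7), (1,2), (3,7), (4,5), (4,6), (4,7), (5,7), (6,7). Each pair (i,j) satisfies i < j and arr[i] > arr[j].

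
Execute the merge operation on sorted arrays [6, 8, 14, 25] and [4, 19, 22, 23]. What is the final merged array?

Merging process:

Compare 6 vs 4: take 4 from right. Merged: [4]
Compare 6 vs 19: take 6 from left. Merged: [4, 6]
Compare 8 vs 19: take 8 from left. Merged: [4, 6, 8]
Compare 14 vs 19: take 14 from left. Merged: [4, 6, 8, 14]
Compare 25 vs 19: take 19 from right. Merged: [4, 6, 8, 14, 19]
Compare 25 vs 22: take 22 from right. Merged: [4, 6, 8, 14, 19, 22]
Compare 25 vs 23: take 23 from right. Merged: [4, 6, 8, 14, 19, 22, 23]
Append remaining from left: [25]. Merged: [4, 6, 8, 14, 19, 22, 23, 25]

Final merged array: [4, 6, 8, 14, 19, 22, 23, 25]
Total comparisons: 7

The merged array is [4, 6, 8, 14, 19, 22, 23, 25], requiring 7 comparisons. The merge step runs in O(n) time where n is the total number of elements.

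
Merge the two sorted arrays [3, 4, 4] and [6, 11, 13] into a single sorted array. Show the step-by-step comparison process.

Merging process:

Compare 3 vs 6: take 3 from left. Merged: [3]
Compare 4 vs 6: take 4 from left. Merged: [3, 4]
Compare 4 vs 6: take 4 from left. Merged: [3, 4, 4]
Append remaining from right: [6, 11, 13]. Merged: [3, 4, 4, 6, 11, 13]

Final merged array: [3, 4, 4, 6, 11, 13]
Total comparisons: 3

The merged array is [3, 4, 4, 6, 11, 13], requiring 3 comparisons. The merge step runs in O(n) time where n is the total number of elements.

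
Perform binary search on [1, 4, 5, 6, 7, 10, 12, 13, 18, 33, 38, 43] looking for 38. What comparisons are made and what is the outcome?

Binary search for 38 in [1, 4, 5, 6, 7, 10, 12, 13, 18, 33, 38, 43]:

lo=0, hi=11, mid=5, arr[mid]=10 -> 10 < 38, search right half
lo=6, hi=11, mid=8, arr[mid]=18 -> 18 < 38, search right half
lo=9, hi=11, mid=10, arr[mid]=38 -> Found target at index 10!

Binary search finds 38 at index 10 after 3 comparisons. The search repeatedly halves the search space by comparing with the middle element.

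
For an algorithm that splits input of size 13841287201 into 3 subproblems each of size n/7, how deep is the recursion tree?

For divide and conquer with division factor 7:

Problem sizes at each level:
Level 0: 13841287201
Level 1: 1977326743
Level 2: 282475249
Level 3: 40353607
Level 4: 5764801
Level 5: 823543
Level 6: 117649
Level 7: 16807
Level 8: 2401
Level 9: 343
Level 10: 49
Level 11: 7
Level 12: 1

The root is level 0 and the size-1 base case is level 12 (the tree spans levels 0 through 12, i.e. 13 levels counting the root), so the depth is the number of divisions: log_7(13841287201) = 12

The recursion tree depth is log_7(13841287201) = 12. At each level, the problem size is divided by 7, so it takes 12 divisions to reduce to a base case of size 1. The algorithm makes 3 recursive calls at each level.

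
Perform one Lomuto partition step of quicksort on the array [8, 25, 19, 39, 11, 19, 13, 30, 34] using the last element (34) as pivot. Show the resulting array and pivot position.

Lomuto partition with pivot = 34:

Initial array: [8, 25, 19, 39, 11, 19, 13, 30, 34]

arr[0]=8 <= 34: swap with position 0, array becomes [8, 25, 19, 39, 11, 19, 13, 30, 34]
arr[1]=25 <= 34: swap with position 1, array becomes [8, 25, 19, 39, 11, 19, 13, 30, 34]
arr[2]=19 <= 34: swap with position 2, array becomes [8, 25, 19, 39, 11, 19, 13, 30, 34]
arr[3]=39 > 34: no swap
arr[4]=11 <= 34: swap with position 3, array becomes [8, 25, 19, 11, 39, 19, 13, 30, 34]
arr[5]=19 <= 34: swap with position 4, array becomes [8, 25, 19, 11, 19, 39, 13, 30, 34]
arr[6]=13 <= 34: swap with position 5, array becomes [8, 25, 19, 11, 19, 13, 39, 30, 34]
arr[7]=30 <= 34: swap with position 6, array becomes [8, 25, 19, 11, 19, 13, 30, 39, 34]

Place pivot at position 7: [8, 25, 19, 11, 19, 13, 30, 34, 39]
Pivot position: 7

After partitioning with pivot 34, the array becomes [8, 25, 19, 11, 19, 13, 30, 34, 39]. The pivot is placed at index 7. All elements to the left of the pivot are <= 34, and all elements to the right are > 34.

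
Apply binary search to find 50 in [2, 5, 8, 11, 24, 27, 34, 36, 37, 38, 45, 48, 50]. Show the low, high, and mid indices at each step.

Binary search for 50 in [2, 5, 8, 11, 24, 27, 34, 36, 37, 38, 45, 48, 50]:

lo=0, hi=12, mid=6, arr[mid]=34 -> 34 < 50, search right half
lo=7, hi=12, mid=9, arr[mid]=38 -> 38 < 50, search right half
lo=10, hi=12, mid=11, arr[mid]=48 -> 48 < 50, search right half
lo=12, hi=12, mid=12, arr[mid]=50 -> Found target at index 12!

Binary search finds 50 at index 12 after 4 comparisons. The search repeatedly halves the search space by comparing with the middle element.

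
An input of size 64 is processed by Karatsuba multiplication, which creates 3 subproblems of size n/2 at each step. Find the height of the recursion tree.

For divide and conquer with division factor 2:

Problem sizes at each level:
Level 0: 64
Level 1: 32
Level 2: 16
Level 3: 8
Level 4: 4
Level 5: 2
Level 6: 1

The root is level 0 and the size-1 base case is level 6 (the tree spans levels 0 through 6, i.e. 7 levels counting the root), so the depth is the number of divisions: log_2(64) = 6

The recursion tree depth is log_2(64) = 6. At each level, the problem size is divided by 2, so it takes 6 divisions to reduce to a base case of size 1. The algorithm makes 3 recursive calls at each level.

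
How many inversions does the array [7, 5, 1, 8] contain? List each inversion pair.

Finding inversions in [7, 5, 1, 8]:

(0, 1): arr[0]=7 > arr[1]=5
(0, 2): arr[0]=7 > arr[2]=1
(1, 2): arr[1]=5 > arr[2]=1

Total inversions: 3

The array has 3 inversion(s): (0,1), (0,2), (1,2). Each pair (i,j) satisfies i < j and arr[i] > arr[j].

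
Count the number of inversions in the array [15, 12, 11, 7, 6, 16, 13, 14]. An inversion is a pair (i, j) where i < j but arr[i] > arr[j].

Finding inversions in [15, 12, 11, 7, 6, 16, 13, 14]:

(0, 1): arr[0]=15 > arr[1]=12
(0, 2): arr[0]=15 > arr[2]=11
(0, 3): arr[0]=15 > arr[3]=7
(0, 4): arr[0]=15 > arr[4]=6
(0, 6): arr[0]=15 > arr[6]=13
(0, 7): arr[0]=15 > arr[7]=14
(1, 2): arr[1]=12 > arr[2]=11
(1, 3): arr[1]=12 > arr[3]=7
(1, 4): arr[1]=12 > arr[4]=6
(2, 3): arr[2]=11 > arr[3]=7
(2, 4): arr[2]=11 > arr[4]=6
(3, 4): arr[3]=7 > arr[4]=6
(5, 6): arr[5]=16 > arr[6]=13
(5, 7): arr[5]=16 > arr[7]=14

Total inversions: 14

The array has 14 inversion(s): (0,1), (0,2), (0,3), (0,4), (0,6), (0,7), (1,2), (1,3), (1,4), (2,3), (2,4), (3,4), (5,6), (5,7). Each pair (i,j) satisfies i < j and arr[i] > arr[j].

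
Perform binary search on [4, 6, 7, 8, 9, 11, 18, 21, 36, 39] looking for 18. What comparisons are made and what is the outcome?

Binary search for 18 in [4, 6, 7, 8, 9, 11, 18, 21, 36, 39]:

lo=0, hi=9, mid=4, arr[mid]=9 -> 9 < 18, search right half
lo=5, hi=9, mid=7, arr[mid]=21 -> 21 > 18, search left half
lo=5, hi=6, mid=5, arr[mid]=11 -> 11 < 18, search right half
lo=6, hi=6, mid=6, arr[mid]=18 -> Found target at index 6!

Binary search finds 18 at index 6 after 4 comparisons. The search repeatedly halves the search space by comparing with the middle element.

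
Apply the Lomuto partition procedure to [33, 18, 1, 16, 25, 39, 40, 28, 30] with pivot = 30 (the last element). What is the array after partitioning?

Lomuto partition with pivot = 30:

Initial array: [33, 18, 1, 16, 25, 39, 40, 28, 30]

arr[0]=33 > 30: no swap
arr[1]=18 <= 30: swap with position 0, array becomes [18, 33, 1, 16, 25, 39, 40, 28, 30]
arr[2]=1 <= 30: swap with position 1, array becomes [18, 1, 33, 16, 25, 39, 40, 28, 30]
arr[3]=16 <= 30: swap with position 2, array becomes [18, 1, 16, 33, 25, 39, 40, 28, 30]
arr[4]=25 <= 30: swap with position 3, array becomes [18, 1, 16, 25, 33, 39, 40, 28, 30]
arr[5]=39 > 30: no swap
arr[6]=40 > 30: no swap
arr[7]=28 <= 30: swap with position 4, array becomes [18, 1, 16, 25, 28, 39, 40, 33, 30]

Place pivot at position 5: [18, 1, 16, 25, 28, 30, 40, 33, 39]
Pivot position: 5

After partitioning with pivot 30, the array becomes [18, 1, 16, 25, 28, 30, 40, 33, 39]. The pivot is placed at index 5. All elements to the left of the pivot are <= 30, and all elements to the right are > 30.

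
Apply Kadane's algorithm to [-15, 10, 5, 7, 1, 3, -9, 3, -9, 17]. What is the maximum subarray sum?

Using Kadane's algorithm on [-15, 10, 5, 7, 1, 3, -9, 3, -9, 17]:

Scanning through the array:
Position 1 (value 10): max_ending_here = 10, max_so_far = 10
Position 2 (value 5): max_ending_here = 15, max_so_far = 15
Position 3 (value 7): max_ending_here = 22, max_so_far = 22
Position 4 (value 1): max_ending_here = 23, max_so_far = 23
Position 5 (value 3): max_ending_here = 26, max_so_far = 26
Position 6 (value -9): max_ending_here = 17, max_so_far = 26
Position 7 (value 3): max_ending_here = 20, max_so_far = 26
Position 8 (value -9): max_ending_here = 11, max_so_far = 26
Position 9 (value 17): max_ending_here = 28, max_so_far = 28

Maximum subarray: [10, 5, 7, 1, 3, -9, 3, -9, 17]
Maximum sum: 28

The maximum subarray is [10, 5, 7, 1, 3, -9, 3, -9, 17] with sum 28. This subarray runs from index 1 to index 9.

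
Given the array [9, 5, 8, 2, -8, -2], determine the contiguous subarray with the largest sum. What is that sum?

Using Kadane's algorithm on [9, 5, 8, 2, -8, -2]:

Scanning through the array:
Position 1 (value 5): max_ending_here = 14, max_so_far = 14
Position 2 (value 8): max_ending_here = 22, max_so_far = 22
Position 3 (value 2): max_ending_here = 24, max_so_far = 24
Position 4 (value -8): max_ending_here = 16, max_so_far = 24
Position 5 (value -2): max_ending_here = 14, max_so_far = 24

Maximum subarray: [9, 5, 8, 2]
Maximum sum: 24

The maximum subarray is [9, 5, 8, 2] with sum 24. This subarray runs from index 0 to index 3.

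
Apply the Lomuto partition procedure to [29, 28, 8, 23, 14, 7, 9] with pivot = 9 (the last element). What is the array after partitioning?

Lomuto partition with pivot = 9:

Initial array: [29, 28, 8, 23, 14, 7, 9]

arr[0]=29 > 9: no swap
arr[1]=28 > 9: no swap
arr[2]=8 <= 9: swap with position 0, array becomes [8, 28, 29, 23, 14, 7, 9]
arr[3]=23 > 9: no swap
arr[4]=14 > 9: no swap
arr[5]=7 <= 9: swap with position 1, array becomes [8, 7, 29, 23, 14, 28, 9]

Place pivot at position 2: [8, 7, 9, 23, 14, 28, 29]
Pivot position: 2

After partitioning with pivot 9, the array becomes [8, 7, 9, 23, 14, 28, 29]. The pivot is placed at index 2. All elements to the left of the pivot are <= 9, and all elements to the right are > 9.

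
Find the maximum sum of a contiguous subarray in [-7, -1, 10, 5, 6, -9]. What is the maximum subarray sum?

Using Kadane's algorithm on [-7, -1, 10, 5, 6, -9]:

Scanning through the array:
Position 1 (value -1): max_ending_here = -1, max_so_far = -1
Position 2 (value 10): max_ending_here = 10, max_so_far = 10
Position 3 (value 5): max_ending_here = 15, max_so_far = 15
Position 4 (value 6): max_ending_here = 21, max_so_far = 21
Position 5 (value -9): max_ending_here = 12, max_so_far = 21

Maximum subarray: [10, 5, 6]
Maximum sum: 21

The maximum subarray is [10, 5, 6] with sum 21. This subarray runs from index 2 to index 4.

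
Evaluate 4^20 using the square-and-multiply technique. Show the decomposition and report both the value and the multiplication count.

Computing 4^20 by squaring (build up from 4^1; each line after the first costs one multiplication):

4^1 = 4
4^2 = (4^1)^2 = 4^2 = 16
4^4 = (4^2)^2 = 16^2 = 256
4^5 = 4 * 4^4 = 4 * 256 = 1024
4^10 = (4^5)^2 = 1024^2 = 1048576
4^20 = (4^10)^2 = 1048576^2 = 1099511627776

Result: 1099511627776
Multiplications needed: 5 (5 lines after 4^1)

4^20 = 1099511627776. Using exponentiation by squaring, this requires 5 multiplications. The key idea: if the exponent is even, square the half-power; if odd, multiply by the base once.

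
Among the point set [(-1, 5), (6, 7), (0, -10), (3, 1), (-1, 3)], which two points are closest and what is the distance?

Computing all pairwise distances among 5 points:

d((-1, 5), (6, 7)) = 7.2801
d((-1, 5), (0, -10)) = 15.0333
d((-1, 5), (3, 1)) = 5.6569
d((-1, 5), (-1, 3)) = 2.0 <-- minimum
d((6, 7), (0, -10)) = 18.0278
d((6, 7), (3, 1)) = 6.7082
d((6, 7), (-1, 3)) = 8.0623
d((0, -10), (3, 1)) = 11.4018
d((0, -10), (-1, 3)) = 13.0384
d((3, 1), (-1, 3)) = 4.4721

Closest pair: (-1, 5) and (-1, 3) with distance 2.0

The closest pair is (-1, 5) and (-1, 3) with Euclidean distance 2.0. For 5 points, brute-force pairwise comparison is shown above. For large n, the divide-and-conquer algorithm (sort by x, recurse on halves, check the dividing strip) achieves O(n log n).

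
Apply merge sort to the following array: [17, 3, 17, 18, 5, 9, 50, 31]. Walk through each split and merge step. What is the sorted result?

Merge sort trace:

Split: [17, 3, 17, 18, 5, 9, 50, 31] -> [17, 3, 17, 18] and [5, 9, 50, 31]
  Split: [17, 3, 17, 18] -> [17, 3] and [17, 18]
    Split: [17, 3] -> [17] and [3]
    Merge: [17] + [3] -> [3, 17]
    Split: [17, 18] -> [17] and [18]
    Merge: [17] + [18] -> [17, 18]
  Merge: [3, 17] + [17, 18] -> [3, 17, 17, 18]
  Split: [5, 9, 50, 31] -> [5, 9] and [50, 31]
    Split: [5, 9] -> [5] and [9]
    Merge: [5] + [9] -> [5, 9]
    Split: [50, 31] -> [50] and [31]
    Merge: [50] + [31] -> [31, 50]
  Merge: [5, 9] + [31, 50] -> [5, 9, 31, 50]
Merge: [3, 17, 17, 18] + [5, 9, 31, 50] -> [3, 5, 9, 17, 17, 18, 31, 50]

Final sorted array: [3, 5, 9, 17, 17, 18, 31, 50]

The merge sort proceeds by recursively splitting the array and merging sorted halves.
After all merges, the sorted array is [3, 5, 9, 17, 17, 18, 31, 50].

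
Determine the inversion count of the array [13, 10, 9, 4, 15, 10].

Finding inversions in [13, 10, 9, 4, 15, 10]:

(0, 1): arr[0]=13 > arr[1]=10
(0, 2): arr[0]=13 > arr[2]=9
(0, 3): arr[0]=13 > arr[3]=4
(0, 5): arr[0]=13 > arr[5]=10
(1, 2): arr[1]=10 > arr[2]=9
(1, 3): arr[1]=10 > arr[3]=4
(2, 3): arr[2]=9 > arr[3]=4
(4, 5): arr[4]=15 > arr[5]=10

Total inversions: 8

The array has 8 inversion(s): (0,1), (0,2), (0,3), (0,5), (1,2), (1,3), (2,3), (4,5). Each pair (i,j) satisfies i < j and arr[i] > arr[j].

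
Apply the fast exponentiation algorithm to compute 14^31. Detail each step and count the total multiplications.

Computing 14^31 by squaring (build up from 14^1; each line after the first costs one multiplication):

14^1 = 14
14^2 = (14^1)^2 = 14^2 = 196
14^3 = 14 * 14^2 = 14 * 196 = 2744
14^6 = (14^3)^2 = 2744^2 = 7529536
14^7 = 14 * 14^6 = 14 * 7529536 = 105413504
14^14 = (14^7)^2 = 105413504^2 = 11112006825558016
14^15 = 14 * 14^14 = 14 * 11112006825558016 = 155568095557812224
14^30 = (14^15)^2 = 155568095557812224^2 = 24201432355484595421941037243826176
14^31 = 14 * 14^30 = 14 * 24201432355484595421941037243826176 = 338820052976784335907174521413566464

Result: 338820052976784335907174521413566464
Multiplications needed: 8 (8 lines after 14^1)

14^31 = 338820052976784335907174521413566464. Using exponentiation by squaring, this requires 8 multiplications. The key idea: if the exponent is even, square the half-power; if odd, multiply by the base once.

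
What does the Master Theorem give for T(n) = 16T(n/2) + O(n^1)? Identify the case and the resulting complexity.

Master Theorem for T(n) = 16T(n/2) + O(n^1):

a = 16, b = 2, c = 1
log_b(a) = log_2(16) = 4.0000

Case 1: c = 1 < log_2(16) = 4.0000
T(n) = O(n^(log_2 16)) = O(n^4)

For T(n) = 16T(n/2) + O(n^1): log_2(16) = 4.0000. This is Case 1 of the Master Theorem (c < log_b(a), work dominated by leaves), giving O(n^4).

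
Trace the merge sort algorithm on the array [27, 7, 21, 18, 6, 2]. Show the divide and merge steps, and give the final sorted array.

Merge sort trace:

Split: [27, 7, 21, 18, 6, 2] -> [27, 7, 21] and [18, 6, 2]
  Split: [27, 7, 21] -> [27] and [7, 21]
    Split: [7, 21] -> [7] and [21]
    Merge: [7] + [21] -> [7, 21]
  Merge: [27] + [7, 21] -> [7, 21, 27]
  Split: [18, 6, 2] -> [18] and [6, 2]
    Split: [6, 2] -> [6] and [2]
    Merge: [6] + [2] -> [2, 6]
  Merge: [18] + [2, 6] -> [2, 6, 18]
Merge: [7, 21, 27] + [2, 6, 18] -> [2, 6, 7, 18, 21, 27]

Final sorted array: [2, 6, 7, 18, 21, 27]

The merge sort proceeds by recursively splitting the array and merging sorted halves.
After all merges, the sorted array is [2, 6, 7, 18, 21, 27].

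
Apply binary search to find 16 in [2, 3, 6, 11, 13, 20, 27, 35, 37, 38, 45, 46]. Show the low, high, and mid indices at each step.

Binary search for 16 in [2, 3, 6, 11, 13, 20, 27, 35, 37, 38, 45, 46]:

lo=0, hi=11, mid=5, arr[mid]=20 -> 20 > 16, search left half
lo=0, hi=4, mid=2, arr[mid]=6 -> 6 < 16, search right half
lo=3, hi=4, mid=3, arr[mid]=11 -> 11 < 16, search right half
lo=4, hi=4, mid=4, arr[mid]=13 -> 13 < 16, search right half
lo=5 > hi=4, target 16 not found

Binary search determines that 16 is not in the array after 4 comparisons. The search space was exhausted without finding the target.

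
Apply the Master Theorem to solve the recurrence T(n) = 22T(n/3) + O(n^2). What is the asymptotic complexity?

Master Theorem for T(n) = 22T(n/3) + O(n^2):

a = 22, b = 3, c = 2
log_b(a) = log_3(22) = 2.8136

Case 1: c = 2 < log_3(22) = 2.8136
T(n) = O(n^(log_3 22))

For T(n) = 22T(n/3) + O(n^2): log_3(22) = 2.8136. This is Case 1 of the Master Theorem (c < log_b(a), work dominated by leaves), giving O(n^(log_3 22)).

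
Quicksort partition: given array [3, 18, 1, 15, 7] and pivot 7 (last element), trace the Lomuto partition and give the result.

Lomuto partition with pivot = 7:

Initial array: [3, 18, 1, 15, 7]

arr[0]=3 <= 7: swap with position 0, array becomes [3, 18, 1, 15, 7]
arr[1]=18 > 7: no swap
arr[2]=1 <= 7: swap with position 1, array becomes [3, 1, 18, 15, 7]
arr[3]=15 > 7: no swap

Place pivot at position 2: [3, 1, 7, 15, 18]
Pivot position: 2

After partitioning with pivot 7, the array becomes [3, 1, 7, 15, 18]. The pivot is placed at index 2. All elements to the left of the pivot are <= 7, and all elements to the right are > 7.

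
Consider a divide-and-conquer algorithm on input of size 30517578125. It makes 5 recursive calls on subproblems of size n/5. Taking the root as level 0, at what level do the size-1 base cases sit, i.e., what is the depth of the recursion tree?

For divide and conquer with division factor 5:

Problem sizes at each level:
Level 0: 30517578125
Level 1: 6103515625
Level 2: 1220703125
Level 3: 244140625
Level 4: 48828125
Level 5: 9765625
Level 6: 1953125
Level 7: 390625
Level 8: 78125
Level 9: 15625
Level 10: 3125
Level 11: 625
Level 12: 125
Level 13: 25
Level 14: 5
Level 15: 1

The root is level 0 and the size-1 base case is level 15 (the tree spans levels 0 through 15, i.e. 16 levels counting the root), so the depth is the number of divisions: log_5(30517578125) = 15

The recursion tree depth is log_5(30517578125) = 15. At each level, the problem size is divided by 5, so it takes 15 divisions to reduce to a base case of size 1. The algorithm makes 5 recursive calls at each level.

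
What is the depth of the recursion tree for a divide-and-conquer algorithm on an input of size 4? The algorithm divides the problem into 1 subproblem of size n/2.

For divide and conquer with division factor 2:

Problem sizes at each level:
Level 0: 4
Level 1: 2
Level 2: 1

The root is level 0 and the size-1 base case is level 2 (the tree spans levels 0 through 2, i.e. 3 levels counting the root), so the depth is the number of divisions: log_2(4) = 2

The recursion tree depth is log_2(4) = 2. At each level, the problem size is divided by 2, so it takes 2 divisions to reduce to a base case of size 1. The algorithm makes 1 recursive call at each level.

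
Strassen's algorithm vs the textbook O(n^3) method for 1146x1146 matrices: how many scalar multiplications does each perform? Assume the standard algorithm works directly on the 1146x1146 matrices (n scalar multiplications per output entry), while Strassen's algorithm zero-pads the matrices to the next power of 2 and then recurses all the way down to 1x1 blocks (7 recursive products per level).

Matrix multiplication for 1146x1146 matrices:

Strassen's algorithm requires power-of-2 dimensions. Pad 1146x1146 to 2048x2048 (next power of 2).

Standard algorithm: 1146^3 = 1505060136 multiplications
Strassen's algorithm: 7^(log2(2048)) = 7^11 = 1977326743 multiplications
Difference: 1505060136 - 1977326743 = -472266607 (Strassen uses MORE here due to padding overhead — for small or just-over-power-of-2 n, padding can outweigh the per-level savings)

Standard: 1505060136 multiplications (1146^3). Strassen: 1977326743 multiplications (7^11, after padding to 2048x2048). Strassen reduces 8 recursive multiplications to 7 at each level.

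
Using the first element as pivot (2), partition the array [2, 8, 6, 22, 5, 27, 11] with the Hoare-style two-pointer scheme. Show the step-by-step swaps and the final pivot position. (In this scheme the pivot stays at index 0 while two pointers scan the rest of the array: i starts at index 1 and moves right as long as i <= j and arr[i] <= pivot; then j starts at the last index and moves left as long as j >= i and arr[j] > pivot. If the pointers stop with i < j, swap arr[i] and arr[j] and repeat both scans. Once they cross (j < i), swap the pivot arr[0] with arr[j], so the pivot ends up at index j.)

Hoare-style two-pointer partition with pivot = 2:

Initial array: [2, 8, 6, 22, 5, 27, 11]

Pointers start at i = 1, j = 6.
i ends at 1, j ends at 0: the pointers have crossed (j < i), so scanning stops.

j = 0, so swapping arr[0] with arr[j] leaves the pivot at position 0: [2, 8, 6, 22, 5, 27, 11]
Pivot position: 0

After partitioning with pivot 2, the array becomes [2, 8, 6, 22, 5, 27, 11]. The pivot is placed at index 0. All elements to the left of the pivot are <= 2, and all elements to the right are > 2.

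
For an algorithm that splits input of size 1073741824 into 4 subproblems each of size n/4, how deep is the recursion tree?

For divide and conquer with division factor 4:

Problem sizes at each level:
Level 0: 1073741824
Level 1: 268435456
Level 2: 67108864
Level 3: 16777216
Level 4: 4194304
Level 5: 1048576
Level 6: 262144
Level 7: 65536
Level 8: 16384
Level 9: 4096
Level 10: 1024
Level 11: 256
Level 12: 64
Level 13: 16
Level 14: 4
Level 15: 1

The root is level 0 and the size-1 base case is level 15 (the tree spans levels 0 through 15, i.e. 16 levels counting the root), so the depth is the number of divisions: log_4(1073741824) = 15

The recursion tree depth is log_4(1073741824) = 15. At each level, the problem size is divided by 4, so it takes 15 divisions to reduce to a base case of size 1. The algorithm makes 4 recursive calls at each level.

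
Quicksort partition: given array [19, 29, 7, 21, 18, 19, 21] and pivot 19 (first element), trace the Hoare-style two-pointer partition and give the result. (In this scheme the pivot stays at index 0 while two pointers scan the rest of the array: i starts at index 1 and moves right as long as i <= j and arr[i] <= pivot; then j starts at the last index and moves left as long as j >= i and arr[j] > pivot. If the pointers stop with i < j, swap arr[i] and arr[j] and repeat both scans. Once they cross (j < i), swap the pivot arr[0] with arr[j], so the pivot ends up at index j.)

Hoare-style two-pointer partition with pivot = 19:

Initial array: [19, 29, 7, 21, 18, 19, 21]

Pointers start at i = 1, j = 6.
i stops at index 1 (arr[1]=29 > 19), j stops at index 5 (arr[5]=19 <= 19): swap arr[1] and arr[5], array becomes [19, 19, 7, 21, 18, 29, 21]
i stops at index 3 (arr[3]=21 > 19), j stops at index 4 (arr[4]=18 <= 19): swap arr[3] and arr[4], array becomes [19, 19, 7, 18, 21, 29, 21]
i ends at 4, j ends at 3: the pointers have crossed (j < i), so scanning stops.

Swap pivot arr[0] with arr[3] to place pivot at position 3: [18, 19, 7, 19, 21, 29, 21]
Pivot position: 3

After partitioning with pivot 19, the array becomes [18, 19, 7, 19, 21, 29, 21]. The pivot is placed at index 3. All elements to the left of the pivot are <= 19, and all elements to the right are > 19.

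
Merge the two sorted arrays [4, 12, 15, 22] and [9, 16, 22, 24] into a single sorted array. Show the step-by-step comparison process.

Merging process:

Compare 4 vs 9: take 4 from left. Merged: [4]
Compare 12 vs 9: take 9 from right. Merged: [4, 9]
Compare 12 vs 16: take 12 from left. Merged: [4, 9, 12]
Compare 15 vs 16: take 15 from left. Merged: [4, 9, 12, 15]
Compare 22 vs 16: take 16 from right. Merged: [4, 9, 12, 15, 16]
Compare 22 vs 22: take 22 from left. Merged: [4, 9, 12, 15, 16, 22]
Append remaining from right: [22, 24]. Merged: [4, 9, 12, 15, 16, 22, 22, 24]

Final merged array: [4, 9, 12, 15, 16, 22, 22, 24]
Total comparisons: 6

The merged array is [4, 9, 12, 15, 16, 22, 22, 24], requiring 6 comparisons. The merge step runs in O(n) time where n is the total number of elements.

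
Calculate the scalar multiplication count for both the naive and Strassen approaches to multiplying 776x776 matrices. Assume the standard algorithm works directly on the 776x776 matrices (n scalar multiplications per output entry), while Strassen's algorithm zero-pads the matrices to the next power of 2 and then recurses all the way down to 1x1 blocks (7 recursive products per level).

Matrix multiplication for 776x776 matrices:

Strassen's algorithm requires power-of-2 dimensions. Pad 776x776 to 1024x1024 (next power of 2).

Standard algorithm: 776^3 = 467288576 multiplications
Strassen's algorithm: 7^(log2(1024)) = 7^10 = 282475249 multiplications
Savings: 467288576 - 282475249 = 184813327 multiplications

Standard: 467288576 multiplications (776^3). Strassen: 282475249 multiplications (7^10, after padding to 1024x1024). Strassen reduces 8 recursive multiplications to 7 at each level.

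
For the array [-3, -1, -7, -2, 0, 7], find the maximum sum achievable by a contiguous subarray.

Using Kadane's algorithm on [-3, -1, -7, -2, 0, 7]:

Scanning through the array:
Position 1 (value -1): max_ending_here = -1, max_so_far = -1
Position 2 (value -7): max_ending_here = -7, max_so_far = -1
Position 3 (value -2): max_ending_here = -2, max_so_far = -1
Position 4 (value 0): max_ending_here = 0, max_so_far = 0
Position 5 (value 7): max_ending_here = 7, max_so_far = 7

Maximum subarray: [0, 7]
Maximum sum: 7

The maximum subarray is [0, 7] with sum 7. This subarray runs from index 4 to index 5.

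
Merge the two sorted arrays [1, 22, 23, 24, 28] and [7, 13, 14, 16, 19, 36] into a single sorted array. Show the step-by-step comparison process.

Merging process:

Compare 1 vs 7: take 1 from left. Merged: [1]
Compare 22 vs 7: take 7 from right. Merged: [1, 7]
Compare 22 vs 13: take 13 from right. Merged: [1, 7, 13]
Compare 22 vs 14: take 14 from right. Merged: [1, 7, 13, 14]
Compare 22 vs 16: take 16 from right. Merged: [1, 7, 13, 14, 16]
Compare 22 vs 19: take 19 from right. Merged: [1, 7, 13, 14, 16, 19]
Compare 22 vs 36: take 22 from left. Merged: [1, 7, 13, 14, 16, 19, 22]
Compare 23 vs 36: take 23 from left. Merged: [1, 7, 13, 14, 16, 19, 22, 23]
Compare 24 vs 36: take 24 from left. Merged: [1, 7, 13, 14, 16, 19, 22, 23, 24]
Compare 28 vs 36: take 28 from left. Merged: [1, 7, 13, 14, 16, 19, 22, 23, 24, 28]
Append remaining from right: [36]. Merged: [1, 7, 13, 14, 16, 19, 22, 23, 24, 28, 36]

Final merged array: [1, 7, 13, 14, 16, 19, 22, 23, 24, 28, 36]
Total comparisons: 10

The merged array is [1, 7, 13, 14, 16, 19, 22, 23, 24, 28, 36], requiring 10 comparisons. The merge step runs in O(n) time where n is the total number of elements.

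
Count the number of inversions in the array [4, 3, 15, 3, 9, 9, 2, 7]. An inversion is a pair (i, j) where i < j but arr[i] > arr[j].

Finding inversions in [4, 3, 15, 3, 9, 9, 2, 7]:

(0, 1): arr[0]=4 > arr[1]=3
(0, 3): arr[0]=4 > arr[3]=3
(0, 6): arr[0]=4 > arr[6]=2
(1, 6): arr[1]=3 > arr[6]=2
(2, 3): arr[2]=15 > arr[3]=3
(2, 4): arr[2]=15 > arr[4]=9
(2, 5): arr[2]=15 > arr[5]=9
(2, 6): arr[2]=15 > arr[6]=2
(2, 7): arr[2]=15 > arr[7]=7
(3, 6): arr[3]=3 > arr[6]=2
(4, 6): arr[4]=9 > arr[6]=2
(4, 7): arr[4]=9 > arr[7]=7
(5, 6): arr[5]=9 > arr[6]=2
(5, 7): arr[5]=9 > arr[7]=7

Total inversions: 14

The array has 14 inversion(s): (0,1), (0,3), (0,6), (1,6), (2,3), (2,4), (2,5), (2,6), (2,7), (3,6), (4,6), (4,7), (5,6), (5,7). Each pair (i,j) satisfies i < j and arr[i] > arr[j].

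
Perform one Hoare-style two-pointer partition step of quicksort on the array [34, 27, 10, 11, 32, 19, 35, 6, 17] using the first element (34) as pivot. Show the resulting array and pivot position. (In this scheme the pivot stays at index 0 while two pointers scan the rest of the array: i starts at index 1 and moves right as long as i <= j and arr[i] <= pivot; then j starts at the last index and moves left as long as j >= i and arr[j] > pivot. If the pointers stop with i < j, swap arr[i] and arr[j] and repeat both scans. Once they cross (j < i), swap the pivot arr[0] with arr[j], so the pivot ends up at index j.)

Hoare-style two-pointer partition with pivot = 34:

Initial array: [34, 27, 10, 11, 32, 19, 35, 6, 17]

Pointers start at i = 1, j = 8.
i stops at index 6 (arr[6]=35 > 34), j stops at index 8 (arr[8]=17 <= 34): swap arr[6] and arr[8], array becomes [34, 27, 10, 11, 32, 19, 17, 6, 35]
i ends at 8, j ends at 7: the pointers have crossed (j < i), so scanning stops.

Swap pivot arr[0] with arr[7] to place pivot at position 7: [6, 27, 10, 11, 32, 19, 17, 34, 35]
Pivot position: 7

After partitioning with pivot 34, the array becomes [6, 27, 10, 11, 32, 19, 17, 34, 35]. The pivot is placed at index 7. All elements to the left of the pivot are <= 34, and all elements to the right are > 34.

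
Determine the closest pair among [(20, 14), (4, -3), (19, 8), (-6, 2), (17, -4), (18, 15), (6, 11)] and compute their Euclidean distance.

Computing all pairwise distances among 7 points:

d((20, 14), (4, -3)) = 23.3452
d((20, 14), (19, 8)) = 6.0828
d((20, 14), (-6, 2)) = 28.6356
d((20, 14), (17, -4)) = 18.2483
d((20, 14), (18, 15)) = 2.2361 <-- minimum
d((20, 14), (6, 11)) = 14.3178
d((4, -3), (19, 8)) = 18.6011
d((4, -3), (-6, 2)) = 11.1803
d((4, -3), (17, -4)) = 13.0384
d((4, -3), (18, 15)) = 22.8035
d((4, -3), (6, 11)) = 14.1421
d((19, 8), (-6, 2)) = 25.7099
d((19, 8), (17, -4)) = 12.1655
d((19, 8), (18, 15)) = 7.0711
d((19, 8), (6, 11)) = 13.3417
d((-6, 2), (17, -4)) = 23.7697
d((-6, 2), (18, 15)) = 27.2947
d((-6, 2), (6, 11)) = 15.0
d((17, -4), (18, 15)) = 19.0263
d((17, -4), (6, 11)) = 18.6011
d((18, 15), (6, 11)) = 12.6491

Closest pair: (20, 14) and (18, 15) with distance 2.2361

The closest pair is (20, 14) and (18, 15) with Euclidean distance 2.2361. For 7 points, brute-force pairwise comparison is shown above. For large n, the divide-and-conquer algorithm (sort by x, recurse on halves, check the dividing strip) achieves O(n log n).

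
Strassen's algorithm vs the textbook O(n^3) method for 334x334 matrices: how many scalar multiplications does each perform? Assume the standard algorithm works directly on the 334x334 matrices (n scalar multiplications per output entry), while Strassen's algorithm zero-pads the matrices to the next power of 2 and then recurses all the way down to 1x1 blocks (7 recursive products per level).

Matrix multiplication for 334x334 matrices:

Strassen's algorithm requires power-of-2 dimensions. Pad 334x334 to 512x512 (next power of 2).

Standard algorithm: 334^3 = 37259704 multiplications
Strassen's algorithm: 7^(log2(512)) = 7^9 = 40353607 multiplications
Difference: 37259704 - 40353607 = -3093903 (Strassen uses MORE here due to padding overhead — for small or just-over-power-of-2 n, padding can outweigh the per-level savings)

Standard: 37259704 multiplications (334^3). Strassen: 40353607 multiplications (7^9, after padding to 512x512). Strassen reduces 8 recursive multiplications to 7 at each level.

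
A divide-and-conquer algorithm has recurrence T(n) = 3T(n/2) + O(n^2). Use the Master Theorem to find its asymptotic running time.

Master Theorem for T(n) = 3T(n/2) + O(n^2):

a = 3, b = 2, c = 2
log_b(a) = log_2(3) = 1.5850

Case 3: c = 2 > log_2(3) = 1.5850
T(n) = O(n^2) = O(n^2)

For T(n) = 3T(n/2) + O(n^2): log_2(3) = 1.5850. This is Case 3 of the Master Theorem (c > log_b(a), work dominated by root), giving O(n^2).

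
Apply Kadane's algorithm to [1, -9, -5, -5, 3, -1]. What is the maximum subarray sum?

Using Kadane's algorithm on [1, -9, -5, -5, 3, -1]:

Scanning through the array:
Position 1 (value -9): max_ending_here = -8, max_so_far = 1
Position 2 (value -5): max_ending_here = -5, max_so_far = 1
Position 3 (value -5): max_ending_here = -5, max_so_far = 1
Position 4 (value 3): max_ending_here = 3, max_so_far = 3
Position 5 (value -1): max_ending_here = 2, max_so_far = 3

Maximum subarray: [3]
Maximum sum: 3

The maximum subarray is [3] with sum 3. This subarray runs from index 4 to index 4.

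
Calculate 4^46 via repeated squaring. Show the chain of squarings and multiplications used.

Computing 4^46 by squaring (build up from 4^1; each line after the first costs one multiplication):

4^1 = 4
4^2 = (4^1)^2 = 4^2 = 16
4^4 = (4^2)^2 = 16^2 = 256
4^5 = 4 * 4^4 = 4 * 256 = 1024
4^10 = (4^5)^2 = 1024^2 = 1048576
4^11 = 4 * 4^10 = 4 * 1048576 = 4194304
4^22 = (4^11)^2 = 4194304^2 = 17592186044416
4^23 = 4 * 4^22 = 4 * 17592186044416 = 70368744177664
4^46 = (4^23)^2 = 70368744177664^2 = 4951760157141521099596496896

Result: 4951760157141521099596496896
Multiplications needed: 8 (8 lines after 4^1)

4^46 = 4951760157141521099596496896. Using exponentiation by squaring, this requires 8 multiplications. The key idea: if the exponent is even, square the half-power; if odd, multiply by the base once.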